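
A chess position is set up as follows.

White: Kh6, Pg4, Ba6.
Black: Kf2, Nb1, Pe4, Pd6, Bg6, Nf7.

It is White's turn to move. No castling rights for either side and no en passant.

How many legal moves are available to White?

White to move; king on h6.
In check: yes, from the black knight on f7.
Legal moves: Kg7, Kxg6.
Count: 2.

2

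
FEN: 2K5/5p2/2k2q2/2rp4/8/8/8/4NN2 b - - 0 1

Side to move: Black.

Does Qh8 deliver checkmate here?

yes

After Qh8: white king on c8; in check: yes, from the black queen on h8.
King squares — b7: attacked by Kc6; c7: attacked by Kc6; d7: attacked by Kc6; b8: attacked by Qh8; d8: attacked by Qh8.
White has no legal moves → checkmate.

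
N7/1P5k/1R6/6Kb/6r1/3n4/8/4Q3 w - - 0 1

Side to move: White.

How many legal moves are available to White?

3

White to move; king on g5.
In check: yes, from the black rook on g4.
Legal moves: Kf6, Kxh5, Kf5.
Count: 3.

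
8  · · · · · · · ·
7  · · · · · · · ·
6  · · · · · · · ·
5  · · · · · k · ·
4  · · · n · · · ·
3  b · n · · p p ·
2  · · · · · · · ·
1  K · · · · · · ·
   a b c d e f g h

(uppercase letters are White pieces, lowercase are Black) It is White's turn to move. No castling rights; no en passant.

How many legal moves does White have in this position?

White to move; king on a1.
In check: no.
Legal moves: none.
Count: 0.

0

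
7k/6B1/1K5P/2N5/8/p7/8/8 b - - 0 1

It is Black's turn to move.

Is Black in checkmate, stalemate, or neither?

Black to move; black king on h8.
In check: yes, from the white bishop on g7.
King squares — g7: attacked by Ph6; h7: available; g8: available.
Legal moves for Black: Kg8, Kh7.
Black is in check but has 2 legal moves → neither.

neither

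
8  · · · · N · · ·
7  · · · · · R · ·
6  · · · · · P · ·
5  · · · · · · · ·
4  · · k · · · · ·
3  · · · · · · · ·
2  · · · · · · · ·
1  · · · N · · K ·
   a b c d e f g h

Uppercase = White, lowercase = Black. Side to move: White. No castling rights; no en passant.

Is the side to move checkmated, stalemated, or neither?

neither

White to move; white king on g1.
In check: no.
Legal moves for White include: Ng7, Nc7, Nd6+, Rf8, Rh7, Rg7, Re7, Rd7, Rc7+, Rb7, Ra7, Kh2, Kg2, Kf2, Kh1, Kf1, Ne3+, Nc3, ... (list truncated; more exist).
White has legal moves and is not in check → neither.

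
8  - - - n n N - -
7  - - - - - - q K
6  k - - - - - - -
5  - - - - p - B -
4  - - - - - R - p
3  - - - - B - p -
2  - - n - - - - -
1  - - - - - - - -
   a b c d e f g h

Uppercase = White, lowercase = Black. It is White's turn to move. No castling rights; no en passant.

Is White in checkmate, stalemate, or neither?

White to move; white king on h7.
In check: yes, from the black queen on g7.
King squares — g6: attacked by Qg7; h6: attacked by Qg7; g7: attacked by Ne8; g8: attacked by Qg7; h8: attacked by Qg7.
Legal moves for White: none.
In check with no legal moves → checkmate.

checkmate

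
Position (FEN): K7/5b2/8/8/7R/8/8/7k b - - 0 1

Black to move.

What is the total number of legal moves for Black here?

Black to move; king on h1.
In check: yes, from the white rook on h4.
Legal moves: Kg2, Kg1.
Count: 2.

2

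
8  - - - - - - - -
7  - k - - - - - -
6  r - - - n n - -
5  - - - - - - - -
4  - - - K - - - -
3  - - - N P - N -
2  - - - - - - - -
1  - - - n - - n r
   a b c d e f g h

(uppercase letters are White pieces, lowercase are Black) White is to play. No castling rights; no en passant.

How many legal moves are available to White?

White to move; king on d4.
In check: yes, from the black knight on e6.
Legal moves: Ke5, Kc4.
Count: 2.

2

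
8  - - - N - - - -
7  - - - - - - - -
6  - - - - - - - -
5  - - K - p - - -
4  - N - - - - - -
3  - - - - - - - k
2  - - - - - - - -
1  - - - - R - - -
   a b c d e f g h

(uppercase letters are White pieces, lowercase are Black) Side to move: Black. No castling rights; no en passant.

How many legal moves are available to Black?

6

Black to move; king on h3.
In check: no.
Legal moves: Kh4, Kg4, Kg3, Kh2, Kg2, e4.
Count: 6.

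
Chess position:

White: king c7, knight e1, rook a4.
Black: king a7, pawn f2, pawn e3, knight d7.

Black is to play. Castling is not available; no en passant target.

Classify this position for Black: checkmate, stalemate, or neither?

Black to move; black king on a7.
In check: yes, from the white rook on a4.
King squares — a6: attacked by Ra4; b6: attacked by Kc7; b7: attacked by Kc7; a8: attacked by Ra4; b8: attacked by Kc7.
Legal moves for Black: none.
In check with no legal moves → checkmate.

checkmate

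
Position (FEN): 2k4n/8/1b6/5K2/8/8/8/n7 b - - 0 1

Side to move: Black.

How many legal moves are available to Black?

Black to move; king on c8.
In check: no.
Legal moves: Nf7, Ng6, Kd8, Kb8, Kd7, Kc7, Kb7, Bd8, Bc7, Ba7, Bc5, Ba5, Bd4, Be3, Bf2, Bg1, Nb3, Nc2.
Count: 18.

18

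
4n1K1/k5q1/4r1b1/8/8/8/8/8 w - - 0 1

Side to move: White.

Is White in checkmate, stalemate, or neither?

White to move; white king on g8.
In check: yes, from the black queen on g7.
King squares — f7: attacked by Bg6; g7: attacked by Ne8; h7: attacked by Bg6; f8: attacked by Qg7; h8: attacked by Qg7.
Legal moves for White: none.
In check with no legal moves → checkmate.

checkmate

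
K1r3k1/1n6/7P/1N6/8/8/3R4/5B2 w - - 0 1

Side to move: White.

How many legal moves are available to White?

2

White to move; king on a8.
In check: yes, from the black rook on c8.
Legal moves: Kxb7, Ka7.
Count: 2.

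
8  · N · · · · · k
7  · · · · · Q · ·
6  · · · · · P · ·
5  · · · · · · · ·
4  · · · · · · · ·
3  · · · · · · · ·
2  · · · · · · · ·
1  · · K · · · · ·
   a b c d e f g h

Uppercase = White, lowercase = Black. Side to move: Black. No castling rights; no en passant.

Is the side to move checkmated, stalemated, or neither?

stalemate

Black to move; black king on h8.
In check: no.
King squares — g7: attacked by Pf6; h7: attacked by Qf7; g8: attacked by Qf7.
Legal moves for Black: none.
Not in check and no legal moves → stalemate.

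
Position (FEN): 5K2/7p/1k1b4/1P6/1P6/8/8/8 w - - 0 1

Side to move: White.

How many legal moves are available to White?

White to move; king on f8.
In check: yes, from the black bishop on d6.
Legal moves: Kg8, Ke8, Kg7, Kf7.
Count: 4.

4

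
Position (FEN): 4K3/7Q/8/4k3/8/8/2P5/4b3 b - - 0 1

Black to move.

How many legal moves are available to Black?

13

Black to move; king on e5.
In check: no.
Legal moves: Kf6, Ke6, Kd6, Kd5, Kf4, Kd4, Ba5, Bh4, Bb4, Bg3, Bc3, Bf2, Bd2.
Count: 13.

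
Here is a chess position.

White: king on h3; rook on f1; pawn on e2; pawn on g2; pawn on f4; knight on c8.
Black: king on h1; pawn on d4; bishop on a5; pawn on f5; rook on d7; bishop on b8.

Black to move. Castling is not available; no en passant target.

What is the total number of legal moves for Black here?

Black to move; king on h1.
In check: yes, from the white rook on f1.
Legal moves: none.
Count: 0.

0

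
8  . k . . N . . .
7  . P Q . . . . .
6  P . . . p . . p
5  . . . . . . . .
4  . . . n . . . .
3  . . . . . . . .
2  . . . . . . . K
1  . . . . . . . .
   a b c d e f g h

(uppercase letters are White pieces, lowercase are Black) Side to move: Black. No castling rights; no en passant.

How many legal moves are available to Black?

1

Black to move; king on b8.
In check: yes, from the white queen on c7.
Legal moves: Ka7.
Count: 1.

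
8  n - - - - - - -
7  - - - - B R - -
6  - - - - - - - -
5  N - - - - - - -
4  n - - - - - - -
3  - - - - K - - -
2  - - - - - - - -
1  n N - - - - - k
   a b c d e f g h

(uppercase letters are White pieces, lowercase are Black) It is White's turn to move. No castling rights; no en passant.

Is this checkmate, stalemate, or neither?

White to move; white king on e3.
In check: no.
Legal moves for White include: Rf8, Rh7+, Rg7, Rf6, Rf5, Rf4, Rf3, Rf2, Rf1+, Bf8, Bd8, Bf6, Bd6, Bg5, Bc5, Bh4, Bb4, Ba3, ... (list truncated; more exist).
White has legal moves and is not in check → neither.

neither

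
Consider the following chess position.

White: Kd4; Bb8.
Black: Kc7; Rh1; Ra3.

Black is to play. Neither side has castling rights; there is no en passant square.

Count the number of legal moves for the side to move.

Black to move; king on c7.
In check: yes, from the white bishop on b8.
Legal moves: Kd8, Kc8, Kxb8, Kd7, Kb7, Kc6, Kb6.
Count: 7.

7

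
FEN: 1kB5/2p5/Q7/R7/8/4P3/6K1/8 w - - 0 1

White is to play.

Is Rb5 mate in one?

yes

After Rb5: black king on b8; in check: yes, from the white rook on b5.
King squares — a7: attacked by Qa6; b7: attacked by Rb5; c7: own pawn; a8: attacked by Qa6; c8: attacked by Qa6.
Black has no legal moves → checkmate.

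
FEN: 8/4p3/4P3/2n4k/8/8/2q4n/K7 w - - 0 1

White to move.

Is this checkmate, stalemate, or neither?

White to move; white king on a1.
In check: no.
King squares — b1: attacked by Qc2; a2: attacked by Qc2; b2: attacked by Qc2.
Legal moves for White: none.
Not in check and no legal moves → stalemate.

stalemate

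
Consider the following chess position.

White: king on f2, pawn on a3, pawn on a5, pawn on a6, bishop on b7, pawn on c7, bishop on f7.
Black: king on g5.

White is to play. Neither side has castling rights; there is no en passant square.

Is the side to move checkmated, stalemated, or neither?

neither

White to move; white king on f2.
In check: no.
Legal moves for White include: Bg8, Be8, Bg6, Be6, Bh5, Bfd5, Bc4, Bb3, Ba2, Bc8, Ba8, Bc6, Bbd5, Be4, Bf3, Bg2, Bh1, Kg3, ... (list truncated; more exist).
White has legal moves and is not in check → neither.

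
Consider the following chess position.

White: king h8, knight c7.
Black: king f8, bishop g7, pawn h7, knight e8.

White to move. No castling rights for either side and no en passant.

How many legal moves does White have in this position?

White to move; king on h8.
In check: yes, from the black bishop on g7.
Legal moves: Kxh7.
Count: 1.

1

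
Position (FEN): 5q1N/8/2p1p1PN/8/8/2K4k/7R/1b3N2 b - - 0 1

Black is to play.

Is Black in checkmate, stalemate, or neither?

checkmate

Black to move; black king on h3.
In check: yes, from the white rook on h2.
King squares — g2: attacked by Rh2; h2: attacked by Nf1; g3: attacked by Nf1; g4: attacked by Nh6; h4: attacked by Rh2.
Legal moves for Black: none.
In check with no legal moves → checkmate.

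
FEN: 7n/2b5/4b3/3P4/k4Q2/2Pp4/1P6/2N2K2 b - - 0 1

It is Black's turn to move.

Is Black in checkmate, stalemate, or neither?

neither

Black to move; black king on a4.
In check: yes, from the white queen on f4.
King squares — a3: attacked by Pb2; b3: attacked by Nc1; b4: attacked by Pc3; a5: available; b5: available.
Legal moves for Black: Kb5, Ka5, Bxf4.
Black is in check but has 3 legal moves → neither.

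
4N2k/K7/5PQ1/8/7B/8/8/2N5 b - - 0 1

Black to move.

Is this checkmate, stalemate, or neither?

Black to move; black king on h8.
In check: no.
King squares — g7: attacked by Pf6; h7: attacked by Qg6; g8: attacked by Qg6.
Legal moves for Black: none.
Not in check and no legal moves → stalemate.

stalemate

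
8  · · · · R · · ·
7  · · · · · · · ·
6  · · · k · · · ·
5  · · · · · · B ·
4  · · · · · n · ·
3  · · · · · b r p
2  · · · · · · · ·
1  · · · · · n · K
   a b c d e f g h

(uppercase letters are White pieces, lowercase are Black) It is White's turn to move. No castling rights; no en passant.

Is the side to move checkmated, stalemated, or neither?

White to move; white king on h1.
In check: yes, from the black bishop on f3.
King squares — g1: attacked by Rg3; g2: attacked by Bf3; h2: attacked by Nf1.
Legal moves for White: none.
In check with no legal moves → checkmate.

checkmate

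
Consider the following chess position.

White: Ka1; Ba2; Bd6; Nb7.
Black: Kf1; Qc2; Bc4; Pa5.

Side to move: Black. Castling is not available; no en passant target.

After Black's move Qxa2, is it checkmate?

yes

After Qxa2: white king on a1; in check: yes, from the black queen on a2.
King squares — b1: attacked by Qa2; a2: attacked by Bc4; b2: attacked by Qa2.
White has no legal moves → checkmate.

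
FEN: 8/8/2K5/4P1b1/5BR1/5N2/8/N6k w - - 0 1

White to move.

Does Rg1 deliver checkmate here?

After Rg1: black king on h1; in check: yes, from the white rook on g1.
King squares — g1: attacked by Nf3; g2: attacked by Rg1; h2: attacked by Nf3.
Black has no legal moves → checkmate.

yes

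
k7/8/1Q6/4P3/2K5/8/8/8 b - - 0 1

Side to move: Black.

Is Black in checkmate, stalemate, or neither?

stalemate

Black to move; black king on a8.
In check: no.
King squares — a7: attacked by Qb6; b7: attacked by Qb6; b8: attacked by Qb6.
Legal moves for Black: none.
Not in check and no legal moves → stalemate.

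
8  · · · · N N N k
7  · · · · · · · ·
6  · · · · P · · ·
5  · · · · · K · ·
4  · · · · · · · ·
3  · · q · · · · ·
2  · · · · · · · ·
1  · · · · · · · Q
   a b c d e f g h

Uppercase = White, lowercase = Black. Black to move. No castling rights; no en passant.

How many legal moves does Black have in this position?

2

Black to move; king on h8.
In check: yes, from the white queen on h1.
Legal moves: Kxg8, Qh3+.
Count: 2.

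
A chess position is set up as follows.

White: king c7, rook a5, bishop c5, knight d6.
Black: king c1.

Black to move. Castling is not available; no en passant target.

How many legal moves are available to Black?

Black to move; king on c1.
In check: no.
Legal moves: Kd2, Kc2, Kb2, Kd1, Kb1.
Count: 5.

5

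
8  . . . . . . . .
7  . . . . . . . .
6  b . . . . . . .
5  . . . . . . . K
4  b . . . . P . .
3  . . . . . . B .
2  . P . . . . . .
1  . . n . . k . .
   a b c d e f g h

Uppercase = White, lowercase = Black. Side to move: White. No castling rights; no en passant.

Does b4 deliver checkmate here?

no

After b4: black king on f1; in check: no.
Black is not in check, so this cannot be checkmate.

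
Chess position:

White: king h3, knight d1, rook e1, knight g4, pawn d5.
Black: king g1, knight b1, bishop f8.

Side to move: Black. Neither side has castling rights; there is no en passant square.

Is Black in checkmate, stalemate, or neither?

checkmate

Black to move; black king on g1.
In check: yes, from the white rook on e1.
King squares — f1: attacked by Re1; h1: attacked by Re1; f2: attacked by Nd1; g2: attacked by Kh3; h2: attacked by Kh3.
Legal moves for Black: none.
In check with no legal moves → checkmate.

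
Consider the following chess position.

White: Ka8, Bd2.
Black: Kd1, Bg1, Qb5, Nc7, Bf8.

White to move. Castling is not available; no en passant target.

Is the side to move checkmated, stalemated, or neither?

White to move; white king on a8.
In check: yes, from the black knight on c7.
King squares — a7: attacked by Bg1; b7: attacked by Qb5; b8: attacked by Qb5.
Legal moves for White: none.
In check with no legal moves → checkmate.

checkmate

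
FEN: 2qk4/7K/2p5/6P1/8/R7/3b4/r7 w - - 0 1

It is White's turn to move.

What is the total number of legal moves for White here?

20

White to move; king on h7.
In check: no.
Legal moves: Kh8, Kg8, Kg7, Kh6, Kg6, Ra8, Ra7, Ra6, Ra5, Ra4, Rh3, Rg3, Rf3, Re3, Rd3+, Rc3, Rb3, Ra2, Rxa1, g6.
Count: 20.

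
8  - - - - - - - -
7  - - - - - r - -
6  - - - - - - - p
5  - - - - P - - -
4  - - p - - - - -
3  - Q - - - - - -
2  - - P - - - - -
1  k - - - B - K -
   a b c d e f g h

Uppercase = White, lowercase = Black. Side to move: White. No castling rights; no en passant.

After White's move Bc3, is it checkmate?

yes

After Bc3: black king on a1; in check: yes, from the white bishop on c3.
King squares — b1: attacked by Qb3; a2: attacked by Qb3; b2: attacked by Qb3.
Black has no legal moves → checkmate.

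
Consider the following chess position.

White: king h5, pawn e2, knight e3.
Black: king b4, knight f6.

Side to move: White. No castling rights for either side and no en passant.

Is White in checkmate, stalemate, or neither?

neither

White to move; white king on h5.
In check: yes, from the black knight on f6.
Legal moves for White: Kh6, Kg6, Kg5, Kh4.
White is in check but has 4 legal moves → neither.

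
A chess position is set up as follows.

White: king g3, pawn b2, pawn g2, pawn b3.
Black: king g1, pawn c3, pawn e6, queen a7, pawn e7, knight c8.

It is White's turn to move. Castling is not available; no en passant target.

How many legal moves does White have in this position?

7

White to move; king on g3.
In check: no.
Legal moves: Kh4, Kg4, Kf4, Kh3, Kf3, bxc3, b4.
Count: 7.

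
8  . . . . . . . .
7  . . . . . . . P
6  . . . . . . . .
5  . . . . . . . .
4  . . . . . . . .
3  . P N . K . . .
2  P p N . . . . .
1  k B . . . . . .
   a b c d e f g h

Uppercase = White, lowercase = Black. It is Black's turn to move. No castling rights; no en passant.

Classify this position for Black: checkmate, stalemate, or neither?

Black to move; black king on a1.
In check: yes, from the white knight on c2.
King squares — b1: attacked by Nc3; a2: attacked by Bb1; b2: own pawn.
Legal moves for Black: none.
In check with no legal moves → checkmate.

checkmate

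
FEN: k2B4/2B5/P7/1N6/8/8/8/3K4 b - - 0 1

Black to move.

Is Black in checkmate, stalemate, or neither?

stalemate

Black to move; black king on a8.
In check: no.
King squares — a7: attacked by Nb5; b7: attacked by Pa6; b8: attacked by Bc7.
Legal moves for Black: none.
Not in check and no legal moves → stalemate.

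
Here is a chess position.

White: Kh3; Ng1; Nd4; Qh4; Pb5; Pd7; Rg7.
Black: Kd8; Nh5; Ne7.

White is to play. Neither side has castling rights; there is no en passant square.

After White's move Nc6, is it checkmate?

After Nc6: black king on d8; in check: yes, from the white knight on c6.
Black has 2 legal replies: Kxd7, Kc7.
In check but a legal move exists → not checkmate.

no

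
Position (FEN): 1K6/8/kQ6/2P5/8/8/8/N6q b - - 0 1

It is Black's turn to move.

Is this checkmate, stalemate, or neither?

checkmate

Black to move; black king on a6.
In check: yes, from the white queen on b6.
King squares — a5: attacked by Qb6; b5: attacked by Qb6; b6: attacked by Pc5; a7: attacked by Qb6; b7: attacked by Qb6.
Legal moves for Black: none.
In check with no legal moves → checkmate.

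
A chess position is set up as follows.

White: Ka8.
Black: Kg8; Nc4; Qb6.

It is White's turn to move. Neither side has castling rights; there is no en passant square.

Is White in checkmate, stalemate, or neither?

stalemate

White to move; white king on a8.
In check: no.
King squares — a7: attacked by Qb6; b7: attacked by Qb6; b8: attacked by Qb6.
Legal moves for White: none.
Not in check and no legal moves → stalemate.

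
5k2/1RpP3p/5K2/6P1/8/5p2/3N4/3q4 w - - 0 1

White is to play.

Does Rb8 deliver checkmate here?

After Rb8: black king on f8; in check: yes, from the white rook on b8.
King squares — e7: attacked by Kf6; f7: attacked by Kf6; g7: attacked by Kf6; e8: attacked by Pd7; g8: attacked by Rb8.
Black has no legal moves → checkmate.

yes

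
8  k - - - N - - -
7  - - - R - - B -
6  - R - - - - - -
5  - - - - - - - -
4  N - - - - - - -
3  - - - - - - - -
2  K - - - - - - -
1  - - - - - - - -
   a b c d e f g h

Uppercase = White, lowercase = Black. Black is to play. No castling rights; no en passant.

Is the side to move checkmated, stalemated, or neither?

Black to move; black king on a8.
In check: no.
King squares — a7: attacked by Rd7; b7: attacked by Rb6; b8: attacked by Rb6.
Legal moves for Black: none.
Not in check and no legal moves → stalemate.

stalemate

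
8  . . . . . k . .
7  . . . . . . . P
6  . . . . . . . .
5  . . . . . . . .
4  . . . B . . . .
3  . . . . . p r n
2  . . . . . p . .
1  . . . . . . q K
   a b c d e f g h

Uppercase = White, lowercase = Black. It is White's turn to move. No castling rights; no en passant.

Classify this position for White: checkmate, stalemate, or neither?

White to move; white king on h1.
In check: yes, from the black queen on g1.
King squares — g1: attacked by Pf2; g2: attacked by Qg1; h2: attacked by Qg1.
Legal moves for White: none.
In check with no legal moves → checkmate.

checkmate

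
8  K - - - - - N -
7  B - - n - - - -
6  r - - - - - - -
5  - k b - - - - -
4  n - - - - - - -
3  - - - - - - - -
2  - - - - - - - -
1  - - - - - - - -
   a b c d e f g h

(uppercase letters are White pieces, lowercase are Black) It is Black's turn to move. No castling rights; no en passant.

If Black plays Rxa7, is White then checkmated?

yes

After Rxa7: white king on a8; in check: yes, from the black rook on a7.
King squares — a7: attacked by Bc5; b7: attacked by Ra7; b8: attacked by Nd7.
White has no legal moves → checkmate.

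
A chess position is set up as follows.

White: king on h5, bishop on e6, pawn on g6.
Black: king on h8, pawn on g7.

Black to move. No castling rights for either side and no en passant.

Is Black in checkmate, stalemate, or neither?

stalemate

Black to move; black king on h8.
In check: no.
King squares — g7: own pawn; h7: attacked by Pg6; g8: attacked by Be6.
Legal moves for Black: none.
Not in check and no legal moves → stalemate.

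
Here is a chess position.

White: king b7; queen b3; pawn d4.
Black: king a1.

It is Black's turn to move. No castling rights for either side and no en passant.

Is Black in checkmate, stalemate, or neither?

stalemate

Black to move; black king on a1.
In check: no.
King squares — b1: attacked by Qb3; a2: attacked by Qb3; b2: attacked by Qb3.
Legal moves for Black: none.
Not in check and no legal moves → stalemate.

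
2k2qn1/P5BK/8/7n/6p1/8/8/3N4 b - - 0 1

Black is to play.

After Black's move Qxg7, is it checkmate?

yes

After Qxg7: white king on h7; in check: yes, from the black queen on g7.
King squares — g6: attacked by Qg7; h6: attacked by Qg7; g7: attacked by Nh5; g8: attacked by Qg7; h8: attacked by Qg7.
White has no legal moves → checkmate.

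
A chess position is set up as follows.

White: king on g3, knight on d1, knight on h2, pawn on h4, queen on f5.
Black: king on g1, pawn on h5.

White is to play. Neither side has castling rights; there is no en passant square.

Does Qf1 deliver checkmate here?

yes

After Qf1: black king on g1; in check: yes, from the white queen on f1.
King squares — f1: attacked by Nh2; h1: attacked by Qf1; f2: attacked by Nd1; g2: attacked by Qf1; h2: attacked by Kg3.
Black has no legal moves → checkmate.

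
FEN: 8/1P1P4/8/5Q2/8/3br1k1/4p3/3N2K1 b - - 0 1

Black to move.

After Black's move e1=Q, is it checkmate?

After e1=Q: white king on g1; in check: yes, from the black queen on e1.
White has 1 legal reply: Qf1.
In check but a legal move exists → not checkmate.

no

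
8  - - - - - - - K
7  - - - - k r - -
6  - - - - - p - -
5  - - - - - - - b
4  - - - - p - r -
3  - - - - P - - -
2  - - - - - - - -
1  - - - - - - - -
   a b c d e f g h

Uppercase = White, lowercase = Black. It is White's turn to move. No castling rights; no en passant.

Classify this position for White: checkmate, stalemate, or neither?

White to move; white king on h8.
In check: no.
King squares — g7: attacked by Rg4; h7: attacked by Rf7; g8: attacked by Rg4.
Legal moves for White: none.
Not in check and no legal moves → stalemate.

stalemate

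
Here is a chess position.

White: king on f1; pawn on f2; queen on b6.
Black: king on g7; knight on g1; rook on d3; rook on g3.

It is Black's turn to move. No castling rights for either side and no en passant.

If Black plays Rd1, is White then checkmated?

After Rd1: white king on f1; in check: yes, from the black rook on d1.
King squares — e1: attacked by Rd1; g1: attacked by Rd1; e2: attacked by Ng1; f2: own pawn; g2: attacked by Rg3.
White has no legal moves → checkmate.

yes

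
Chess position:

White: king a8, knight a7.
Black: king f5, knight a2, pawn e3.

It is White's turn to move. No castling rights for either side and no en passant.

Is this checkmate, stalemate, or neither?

neither

White to move; white king on a8.
In check: no.
Legal moves for White: Kb8, Kb7, Nc8, Nc6, Nb5.
White has 5 legal moves and is not in check → neither.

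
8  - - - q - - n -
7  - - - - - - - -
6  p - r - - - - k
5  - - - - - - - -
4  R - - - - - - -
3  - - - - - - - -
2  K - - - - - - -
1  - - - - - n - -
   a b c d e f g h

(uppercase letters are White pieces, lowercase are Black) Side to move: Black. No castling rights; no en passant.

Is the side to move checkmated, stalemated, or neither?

Black to move; black king on h6.
In check: no.
Legal moves for Black include: Ne7, Nf6, Qf8, Qe8, Qc8, Qb8, Qa8, Qe7, Qd7, Qc7, Qf6, Qd6, Qb6, Qg5, Qd5+, Qa5, Qh4, Qd4, ... (list truncated; more exist).
Black has legal moves and is not in check → neither.

neither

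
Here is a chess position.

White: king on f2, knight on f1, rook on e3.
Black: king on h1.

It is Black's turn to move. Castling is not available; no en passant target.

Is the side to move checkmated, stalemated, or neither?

Black to move; black king on h1.
In check: no.
King squares — g1: attacked by Kf2; g2: attacked by Kf2; h2: attacked by Nf1.
Legal moves for Black: none.
Not in check and no legal moves → stalemate.

stalemate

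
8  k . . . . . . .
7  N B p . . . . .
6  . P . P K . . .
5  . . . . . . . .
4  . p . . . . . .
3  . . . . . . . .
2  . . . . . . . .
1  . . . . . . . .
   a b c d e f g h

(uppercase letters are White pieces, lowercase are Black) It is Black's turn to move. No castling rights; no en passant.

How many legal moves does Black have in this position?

Black to move; king on a8.
In check: yes, from the white bishop on b7.
Legal moves: Kb8, Kxb7.
Count: 2.

2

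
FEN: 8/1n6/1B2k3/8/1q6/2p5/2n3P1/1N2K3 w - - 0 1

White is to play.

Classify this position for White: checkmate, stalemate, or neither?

neither

White to move; white king on e1.
In check: yes, from the black knight on c2.
King squares — d1: available; f1: available; d2: attacked by Pc3; e2: available; f2: available.
Legal moves for White: Kf2, Ke2, Kf1, Kd1.
White is in check but has 4 legal moves → neither.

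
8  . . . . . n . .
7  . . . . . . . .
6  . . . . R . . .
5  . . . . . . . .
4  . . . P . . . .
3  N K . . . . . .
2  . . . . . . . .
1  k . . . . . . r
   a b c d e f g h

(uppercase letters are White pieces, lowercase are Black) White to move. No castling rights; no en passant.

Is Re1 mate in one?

After Re1: black king on a1; in check: yes, from the white rook on e1.
Black has 1 legal reply: Rxe1.
In check but a legal move exists → not checkmate.

no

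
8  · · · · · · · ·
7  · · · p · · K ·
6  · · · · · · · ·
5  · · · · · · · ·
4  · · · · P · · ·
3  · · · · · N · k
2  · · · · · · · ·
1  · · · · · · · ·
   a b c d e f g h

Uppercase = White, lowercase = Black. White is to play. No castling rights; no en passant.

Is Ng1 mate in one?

After Ng1: black king on h3; in check: yes, from the white knight on g1.
Black has 5 legal replies: Kh4, Kg4, Kg3, Kh2, Kg2.
In check but a legal move exists → not checkmate.

no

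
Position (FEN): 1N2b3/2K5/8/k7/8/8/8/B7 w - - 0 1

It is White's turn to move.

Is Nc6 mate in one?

After Nc6: black king on a5; in check: yes, from the white knight on c6.
Black has 4 legal replies: Ka6, Kb5, Ka4, Bxc6.
In check but a legal move exists → not checkmate.

no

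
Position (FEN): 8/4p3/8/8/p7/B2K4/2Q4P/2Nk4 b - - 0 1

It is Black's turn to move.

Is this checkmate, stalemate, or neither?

neither

Black to move; black king on d1.
In check: yes, from the white queen on c2.
King squares — c1: attacked by Qc2; e1: available; c2: attacked by Kd3; d2: attacked by Qc2; e2: attacked by Nc1.
Legal moves for Black: Ke1.
Black is in check but has 1 legal move → neither.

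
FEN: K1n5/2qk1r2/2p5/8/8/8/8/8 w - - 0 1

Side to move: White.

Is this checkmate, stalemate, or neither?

stalemate

White to move; white king on a8.
In check: no.
King squares — a7: attacked by Qc7; b7: attacked by Qc7; b8: attacked by Qc7.
Legal moves for White: none.
Not in check and no legal moves → stalemate.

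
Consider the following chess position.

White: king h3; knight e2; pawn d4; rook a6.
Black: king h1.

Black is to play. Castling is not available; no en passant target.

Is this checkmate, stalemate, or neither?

Black to move; black king on h1.
In check: no.
King squares — g1: attacked by Ne2; g2: attacked by Kh3; h2: attacked by Kh3.
Legal moves for Black: none.
Not in check and no legal moves → stalemate.

stalemate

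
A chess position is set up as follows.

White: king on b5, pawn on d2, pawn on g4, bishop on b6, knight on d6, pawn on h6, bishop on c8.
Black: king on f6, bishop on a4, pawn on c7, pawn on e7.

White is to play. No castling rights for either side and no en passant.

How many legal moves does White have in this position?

6

White to move; king on b5.
In check: yes, from the black bishop on a4.
Legal moves: Ka6, Kc5, Ka5, Kc4, Kb4, Kxa4.
Count: 6.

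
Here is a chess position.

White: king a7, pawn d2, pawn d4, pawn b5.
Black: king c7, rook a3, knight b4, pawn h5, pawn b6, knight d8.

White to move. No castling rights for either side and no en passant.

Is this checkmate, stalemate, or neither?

White to move; white king on a7.
In check: yes, from the black rook on a3.
King squares — a6: attacked by Ra3; b6: attacked by Kc7; b7: attacked by Kc7; a8: attacked by Ra3; b8: attacked by Kc7.
Legal moves for White: none.
In check with no legal moves → checkmate.

checkmate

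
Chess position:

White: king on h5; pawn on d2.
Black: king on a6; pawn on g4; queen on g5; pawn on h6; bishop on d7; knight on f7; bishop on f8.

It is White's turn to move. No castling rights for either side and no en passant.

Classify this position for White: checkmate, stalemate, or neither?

checkmate

White to move; white king on h5.
In check: yes, from the black queen on g5.
King squares — g4: attacked by Qg5; h4: attacked by Qg5; g5: attacked by Ph6; g6: attacked by Qg5; h6: attacked by Qg5.
Legal moves for White: none.
In check with no legal moves → checkmate.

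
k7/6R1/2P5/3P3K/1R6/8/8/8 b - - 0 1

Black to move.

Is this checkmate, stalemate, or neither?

stalemate

Black to move; black king on a8.
In check: no.
King squares — a7: attacked by Rg7; b7: attacked by Rb4; b8: attacked by Rb4.
Legal moves for Black: none.
Not in check and no legal moves → stalemate.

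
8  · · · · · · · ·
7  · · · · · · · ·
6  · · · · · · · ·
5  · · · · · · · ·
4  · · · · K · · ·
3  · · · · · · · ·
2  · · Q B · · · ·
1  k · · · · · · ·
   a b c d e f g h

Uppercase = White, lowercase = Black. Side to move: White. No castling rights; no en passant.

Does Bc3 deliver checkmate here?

yes

After Bc3: black king on a1; in check: yes, from the white bishop on c3.
King squares — b1: attacked by Qc2; a2: attacked by Qc2; b2: attacked by Qc2.
Black has no legal moves → checkmate.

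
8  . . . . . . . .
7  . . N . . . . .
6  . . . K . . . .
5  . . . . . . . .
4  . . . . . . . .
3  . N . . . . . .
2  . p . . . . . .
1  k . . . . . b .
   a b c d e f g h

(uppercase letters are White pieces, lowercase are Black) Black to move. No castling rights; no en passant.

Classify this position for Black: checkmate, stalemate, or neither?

neither

Black to move; black king on a1.
In check: yes, from the white knight on b3.
Legal moves for Black: Ka2, Kb1.
Black is in check but has 2 legal moves → neither.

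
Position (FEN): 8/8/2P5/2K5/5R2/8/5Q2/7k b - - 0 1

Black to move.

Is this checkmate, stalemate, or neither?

stalemate

Black to move; black king on h1.
In check: no.
King squares — g1: attacked by Qf2; g2: attacked by Qf2; h2: attacked by Qf2.
Legal moves for Black: none.
Not in check and no legal moves → stalemate.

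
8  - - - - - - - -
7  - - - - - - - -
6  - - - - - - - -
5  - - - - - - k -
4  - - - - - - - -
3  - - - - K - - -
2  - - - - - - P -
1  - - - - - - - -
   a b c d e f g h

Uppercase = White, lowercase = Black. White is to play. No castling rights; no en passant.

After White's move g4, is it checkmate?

After g4: black king on g5; in check: no.
Black is not in check, so this cannot be checkmate.

no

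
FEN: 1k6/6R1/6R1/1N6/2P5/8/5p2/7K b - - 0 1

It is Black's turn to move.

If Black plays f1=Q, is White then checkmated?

After f1=Q: white king on h1; in check: yes, from the black queen on f1.
White has 2 legal replies: Kh2, Rg1.
In check but a legal move exists → not checkmate.

no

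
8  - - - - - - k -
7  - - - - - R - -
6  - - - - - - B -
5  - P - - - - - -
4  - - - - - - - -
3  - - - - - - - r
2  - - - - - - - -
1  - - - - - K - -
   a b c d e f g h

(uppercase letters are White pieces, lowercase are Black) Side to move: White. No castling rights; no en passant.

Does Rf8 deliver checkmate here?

After Rf8: black king on g8; in check: yes, from the white rook on f8.
Black has 2 legal replies: Kxf8, Kg7.
In check but a legal move exists → not checkmate.

no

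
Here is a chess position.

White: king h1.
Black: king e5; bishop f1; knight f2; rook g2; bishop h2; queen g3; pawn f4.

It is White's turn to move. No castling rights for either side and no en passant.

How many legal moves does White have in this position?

0

White to move; king on h1.
In check: yes, from the black knight on f2.
Legal moves: none.
Count: 0.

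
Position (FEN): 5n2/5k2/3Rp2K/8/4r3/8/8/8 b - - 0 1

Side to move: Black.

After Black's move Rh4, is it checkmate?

no

After Rh4: white king on h6; in check: yes, from the black rook on h4.
White has 1 legal reply: Kg5.
In check but a legal move exists → not checkmate.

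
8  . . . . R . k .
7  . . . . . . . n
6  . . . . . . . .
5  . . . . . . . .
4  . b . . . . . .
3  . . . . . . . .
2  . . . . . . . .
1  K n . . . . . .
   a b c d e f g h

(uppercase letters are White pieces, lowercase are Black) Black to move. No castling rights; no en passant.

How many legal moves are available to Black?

Black to move; king on g8.
In check: yes, from the white rook on e8.
Legal moves: Kg7, Kf7, Nf8, Bf8.
Count: 4.

4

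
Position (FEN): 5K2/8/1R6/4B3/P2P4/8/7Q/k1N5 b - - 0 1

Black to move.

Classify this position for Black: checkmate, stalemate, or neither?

Black to move; black king on a1.
In check: no.
King squares — b1: attacked by Rb6; a2: attacked by Nc1; b2: attacked by Qh2.
Legal moves for Black: none.
Not in check and no legal moves → stalemate.

stalemate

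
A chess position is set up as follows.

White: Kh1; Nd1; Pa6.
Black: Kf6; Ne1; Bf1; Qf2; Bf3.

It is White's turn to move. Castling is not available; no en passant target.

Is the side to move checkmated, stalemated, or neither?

White to move; white king on h1.
In check: yes, from the black bishop on f3.
King squares — g1: attacked by Qf2; g2: attacked by Ne1; h2: attacked by Qf2.
Legal moves for White: none.
In check with no legal moves → checkmate.

checkmate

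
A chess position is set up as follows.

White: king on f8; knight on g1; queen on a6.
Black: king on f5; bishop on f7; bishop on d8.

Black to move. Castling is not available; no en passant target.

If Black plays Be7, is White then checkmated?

no

After Be7: white king on f8; in check: yes, from the black bishop on e7.
White has 3 legal replies: Kg7, Kxf7, Kxe7.
In check but a legal move exists → not checkmate.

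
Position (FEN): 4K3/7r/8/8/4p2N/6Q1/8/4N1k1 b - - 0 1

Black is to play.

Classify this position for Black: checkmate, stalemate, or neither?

neither

Black to move; black king on g1.
In check: yes, from the white queen on g3.
King squares — f1: available; h1: available; f2: attacked by Qg3; g2: attacked by Ne1; h2: attacked by Qg3.
Legal moves for Black: Kh1, Kf1.
Black is in check but has 2 legal moves → neither.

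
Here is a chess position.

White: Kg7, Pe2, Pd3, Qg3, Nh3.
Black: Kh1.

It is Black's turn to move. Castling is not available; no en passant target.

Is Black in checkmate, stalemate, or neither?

stalemate

Black to move; black king on h1.
In check: no.
King squares — g1: attacked by Qg3; g2: attacked by Qg3; h2: attacked by Qg3.
Legal moves for Black: none.
Not in check and no legal moves → stalemate.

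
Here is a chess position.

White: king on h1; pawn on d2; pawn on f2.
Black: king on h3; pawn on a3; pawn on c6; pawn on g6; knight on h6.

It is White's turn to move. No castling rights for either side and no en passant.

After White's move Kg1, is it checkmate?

no

After Kg1: black king on h3; in check: no.
Black is not in check, so this cannot be checkmate.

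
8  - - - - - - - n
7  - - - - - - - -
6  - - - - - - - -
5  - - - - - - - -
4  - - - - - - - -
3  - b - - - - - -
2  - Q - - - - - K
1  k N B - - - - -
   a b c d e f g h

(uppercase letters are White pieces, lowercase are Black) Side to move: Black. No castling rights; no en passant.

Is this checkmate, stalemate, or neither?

checkmate

Black to move; black king on a1.
In check: yes, from the white queen on b2.
King squares — b1: attacked by Qb2; a2: attacked by Qb2; b2: attacked by Bc1.
Legal moves for Black: none.
In check with no legal moves → checkmate.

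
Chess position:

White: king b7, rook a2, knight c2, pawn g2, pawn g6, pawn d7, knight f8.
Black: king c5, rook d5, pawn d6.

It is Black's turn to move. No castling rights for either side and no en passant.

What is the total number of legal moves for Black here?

Black to move; king on c5.
In check: no.
Legal moves: Rh5, Rg5, Rf5, Re5, Rd4, Rd3, Rd2, Rd1, Kb5, Kc4.
Count: 10.

10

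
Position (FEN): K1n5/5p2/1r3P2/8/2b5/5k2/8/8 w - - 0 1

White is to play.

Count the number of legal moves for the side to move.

0

White to move; king on a8.
In check: no.
Legal moves: none.
Count: 0.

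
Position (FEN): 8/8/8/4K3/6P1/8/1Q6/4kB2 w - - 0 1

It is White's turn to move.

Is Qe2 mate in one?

After Qe2: black king on e1; in check: yes, from the white queen on e2.
King squares — d1: attacked by Qe2; f1: attacked by Qe2; d2: attacked by Qe2; e2: attacked by Bf1; f2: attacked by Qe2.
Black has no legal moves → checkmate.

yes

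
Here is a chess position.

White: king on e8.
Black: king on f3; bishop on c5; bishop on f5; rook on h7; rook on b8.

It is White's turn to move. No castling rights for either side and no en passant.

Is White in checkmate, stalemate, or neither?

checkmate

White to move; white king on e8.
In check: yes, from the black rook on b8.
King squares — d7: attacked by Bf5; e7: attacked by Bc5; f7: attacked by Rh7; d8: attacked by Rb8; f8: attacked by Bc5.
Legal moves for White: none.
In check with no legal moves → checkmate.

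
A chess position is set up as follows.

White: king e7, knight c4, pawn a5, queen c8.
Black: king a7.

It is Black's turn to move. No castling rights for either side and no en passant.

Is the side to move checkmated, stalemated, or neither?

stalemate

Black to move; black king on a7.
In check: no.
King squares — a6: attacked by Qc8; b6: attacked by Nc4; b7: attacked by Qc8; a8: attacked by Qc8; b8: attacked by Qc8.
Legal moves for Black: none.
Not in check and no legal moves → stalemate.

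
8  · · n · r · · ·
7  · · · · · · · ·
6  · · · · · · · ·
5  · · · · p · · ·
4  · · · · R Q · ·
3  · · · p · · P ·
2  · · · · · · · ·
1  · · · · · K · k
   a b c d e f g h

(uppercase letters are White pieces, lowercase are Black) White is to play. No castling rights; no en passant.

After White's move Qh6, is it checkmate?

After Qh6: black king on h1; in check: yes, from the white queen on h6.
King squares — g1: attacked by Kf1; g2: attacked by Kf1; h2: attacked by Qh6.
Black has no legal moves → checkmate.

yes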